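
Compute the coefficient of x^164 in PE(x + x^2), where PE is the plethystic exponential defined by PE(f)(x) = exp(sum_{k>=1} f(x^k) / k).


With f(x) = x + x^2, the exponent is sum_{k>=1} (x^k + x^(2k)) / k = -ln(1 - x) - ln(1 - x^2). Exponentiating:
PE(x + x^2) = 1 / ((1 - x)(1 - x^2)).
This is the generating function for partitions of n into parts of size 1 or 2. The number of 2's can be any j in 0..82, and the rest are 1's, so
[x^164] = floor(164/2) + 1 = 83.

83


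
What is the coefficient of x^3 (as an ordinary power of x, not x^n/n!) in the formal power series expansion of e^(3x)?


The exponential series is e^y = sum_{k>=0} y^k / k!. Substituting y = 3x gives
e^(3x) = sum_{k>=0} 3^k x^k / k!.
So the coefficient of x^n is a^n/n! with a = 3, n = 3:
3^3 / 3! = 27/6 = 9/2

9/2


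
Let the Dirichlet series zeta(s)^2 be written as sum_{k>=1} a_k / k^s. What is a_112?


The Dirichlet convolution of the constant function 1 with itself gives (1 * 1)(k) = sum_{d | k} 1 = d(k), the number of positive divisors of k.
Since zeta(s) = sum_{k>=1} 1/k^s, we have zeta(s)^2 = sum_{k>=1} d(k)/k^s, so a_k = d(k).
For k = 112: the divisors are 1, 2, 4, 7, 8, 14, 16, 28, 56, 112.
Count = 10.

10


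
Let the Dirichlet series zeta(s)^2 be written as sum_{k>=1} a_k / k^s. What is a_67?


The Dirichlet convolution of the constant function 1 with itself gives (1 * 1)(k) = sum_{d | k} 1 = d(k), the number of positive divisors of k.
Since zeta(s) = sum_{k>=1} 1/k^s, we have zeta(s)^2 = sum_{k>=1} d(k)/k^s, so a_k = d(k).
For k = 67: the divisors are 1, 67.
Count = 2.

2


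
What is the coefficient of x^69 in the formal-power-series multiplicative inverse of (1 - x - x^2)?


Let the inverse be f(x) = sum_{k>=0} a_k x^k. From f(x) * (1 - x - x^2) = 1 and matching coefficients:
 x^0: a_0 = 1.
 x^1: a_1 - a_0 = 0, so a_1 = 1.
 x^k (k >= 2): a_k - a_{k-1} - a_{k-2} = 0, i.e. a_k = a_{k-1} + a_{k-2}.
This is the Fibonacci-type recurrence shifted so that a_0 = a_1 = 1.
Iterating: a_0=1, a_1=1, a_2=2, a_3=3, a_4=5, a_5=8, a_6=13, a_7=21, a_8=34, a_9=55, ...
a_69 = 190392490709135.

190392490709135


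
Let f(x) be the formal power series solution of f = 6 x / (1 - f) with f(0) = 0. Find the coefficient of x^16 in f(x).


Apply Lagrange inversion: f = 6 x * phi(f) with phi(t) = 1/(1 - t), so
[x^n] f = 6^n * (1/n) [t^(n-1)] phi(t)^n = 6^n * (1/n) [t^(n-1)] (1 - t)^(-n) = 6^n * (1/n) C(2n - 2, n - 1) = 6^n * C_{n-1}.
For n = 16: C_15 = C(30, 15) / 16 = 155117520/16 = 9694845.
With the 6^16 = 2821109907456 factor, the coefficient is 2821109907456 * 9694845 = 27350223280750264320.

27350223280750264320


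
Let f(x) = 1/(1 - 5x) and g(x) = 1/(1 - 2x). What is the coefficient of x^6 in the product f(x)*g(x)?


The coefficient of x^n in f*g is the Cauchy product: sum_{k=0}^{n} a^k * b^(n-k).
With a=5, b=2, n=6:
sum_{k=0}^{6} 5^k * 2^(6-k)
= 25999

25999


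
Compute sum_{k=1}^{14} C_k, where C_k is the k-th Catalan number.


C_1 through C_14: 1, 2, 5, 14, 42, 132, 429, 1430, 4862, 16796, 58786, 208012, 742900, 2674440
Sum = 1 + 2 + 5 + 14 + 42 + 132 + 429 + 1430 + 4862 + 16796 + 58786 + 208012 + 742900 + 2674440
= 3707851

3707851


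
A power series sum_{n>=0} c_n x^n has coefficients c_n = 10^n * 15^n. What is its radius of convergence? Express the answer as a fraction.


By the root test (Cauchy-Hadamard), the radius is R = 1 / limsup_n |c_n|^(1/n).
Here |c_n|^(1/n) = (10^n * 15^n)^(1/n) = 10 * 15 = 150 for all n.
So R = 1/150 = 1/150.

1/150


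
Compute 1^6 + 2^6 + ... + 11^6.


This power sum has a closed form given by Faulhaber's formula
sum_{k=1}^{m} k^p = (1 / (p + 1)) * sum_{j=0}^{p} C(p + 1, j) B_j m^(p + 1 - j),
but for small m direct computation is fastest:
1 + 64 + 729 + 4096 + 15625 + 46656 + 117649 + 262144 + 531441 + 1000000 + 1771561 = 3749966.

3749966


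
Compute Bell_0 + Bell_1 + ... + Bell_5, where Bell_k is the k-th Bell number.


Recall Bell_k counts set partitions of a k-set (with Bell_0 = 1 by convention).
Bell_0 through Bell_5: 1, 1, 2, 5, 15, 52
Sum = 1 + 1 + 2 + 5 + 15 + 52 = 76.

76


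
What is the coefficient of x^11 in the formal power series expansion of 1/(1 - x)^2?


The expansion 1/(1 - x)^r = sum_{k>=0} C(k + r - 1, r - 1) x^k follows from the multiset / negative-binomial theorem (or from repeated differentiation of the geometric series).
For r = 2 and k = 11:
C(12, 1) = 479001600 / (1 * 39916800) = 12.

12


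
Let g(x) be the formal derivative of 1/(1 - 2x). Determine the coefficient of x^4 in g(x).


Differentiate termwise: d/dx sum_{k>=0} 2^k x^k = sum_{k>=1} k 2^k x^(k-1) = sum_{j>=0} (j+1) 2^(j+1) x^j.
Equivalently, d/dx [1/(1 - 2x)] = 2/(1 - 2x)^2.
For j = 4: 5 * 2^5 = 5 * 32 = 160.

160


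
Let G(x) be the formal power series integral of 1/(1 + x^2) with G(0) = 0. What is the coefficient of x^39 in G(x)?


1/(1 + x^2) = sum_{j>=0} (-1)^j x^(2j). Integrating termwise with G(0) = 0:
G(x) = sum_{j>=0} (-1)^j x^(2j+1) / (2j+1) = arctan(x).
Only odd powers are nonzero. For x^39 write 39 = 2*19 + 1, giving
(-1)^19 / 39 = -1/39 = -1/39.

-1/39


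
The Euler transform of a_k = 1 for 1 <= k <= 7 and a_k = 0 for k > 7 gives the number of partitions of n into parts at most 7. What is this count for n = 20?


Partitions of 20 into parts at most 7:
Using generating function (1-x)^(-1)(1-x^2)^(-1)...(1-x^7)^(-1),
the coefficient of x^20 = 364

364


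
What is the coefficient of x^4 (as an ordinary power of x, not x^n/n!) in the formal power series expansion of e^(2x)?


The exponential series is e^y = sum_{k>=0} y^k / k!. Substituting y = 2x gives
e^(2x) = sum_{k>=0} 2^k x^k / k!.
So the coefficient of x^n is a^n/n! with a = 2, n = 4:
2^4 / 4! = 16/24 = 2/3

2/3


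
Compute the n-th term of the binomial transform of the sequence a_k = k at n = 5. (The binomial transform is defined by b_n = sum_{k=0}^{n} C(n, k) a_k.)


With a_k = k, b_n = sum_{k=0}^{n} C(n, k) k. Using k * C(n, k) = n * C(n-1, k-1) gives b_n = n * sum_{k>=1} C(n-1, k-1) = n * 2^(n-1).
For n = 5: 5 * 2^4 = 5 * 16 = 80.

80


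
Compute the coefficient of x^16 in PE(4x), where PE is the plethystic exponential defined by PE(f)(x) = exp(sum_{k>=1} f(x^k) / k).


With f(x) = 4x, the exponent is sum_{k>=1} 4 x^k / k = 4 * (-ln(1 - x)). Exponentiating:
PE(4x) = exp(-4 ln(1 - x)) = 1/(1 - x)^4.
By the negative binomial expansion, [x^n] 1/(1 - x)^4 = C(n + 3, 3).
For n = 16: C(19, 3) = 969.

969


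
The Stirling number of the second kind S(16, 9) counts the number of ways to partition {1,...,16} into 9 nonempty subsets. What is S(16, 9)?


Using the explicit formula S(n,k) = (1/k!) sum_{j=0}^{k} (-1)^(k-j) C(k,j) j^n:
S(16, 9) = 820784250
Equivalently, S(n,k) is n! times the coefficient of x^n in the EGF (e^x - 1)^k / k!.

820784250


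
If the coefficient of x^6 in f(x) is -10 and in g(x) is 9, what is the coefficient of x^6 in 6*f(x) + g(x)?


Scalar multiplication scales coefficients: 6 * -10 = -60.
Then add the g coefficient: -60 + 9
= -51

-51


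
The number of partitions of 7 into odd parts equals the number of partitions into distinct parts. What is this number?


Computing partitions of 7 into odd parts (1, 3, 5, ...):
Using the generating function prod_{k>=0} 1/(1-x^(2k+1)),
the count is 5

5


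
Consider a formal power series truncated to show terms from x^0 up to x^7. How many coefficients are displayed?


From x^0 to x^7 inclusive, the count is 7 - 0 + 1 = 8.

8


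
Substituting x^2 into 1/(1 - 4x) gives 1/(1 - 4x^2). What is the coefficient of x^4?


The coefficient of x^(2m) in 1/(1 - 4x^2) is 4^m.
With n = 4 = 2*2, the coefficient is 4^2 = 16.

16


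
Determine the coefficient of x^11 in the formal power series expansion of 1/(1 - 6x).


The geometric series identity gives 1/(1 - c x) = sum_{k>=0} c^k x^k, so the coefficient of x^k is c^k.
Here c = 6 and k = 11.
Computing: 6^11 = 362797056

362797056


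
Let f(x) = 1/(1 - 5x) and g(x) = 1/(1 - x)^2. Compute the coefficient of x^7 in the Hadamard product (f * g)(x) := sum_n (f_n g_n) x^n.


f has coefficients f_k = 5^k. For g = 1/(1 - x)^2 the coefficient is g_k = C(k + 1, 1) = k + 1. The Hadamard coefficient is (f * g)_k = 5^k * (k + 1).
For k = 7: 5^7 * 8 = 78125 * 8 = 625000.

625000


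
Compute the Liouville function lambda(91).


The Liouville function is lambda(k) = (-1)^Omega(k), where Omega(k) counts the prime factors of k with multiplicity.
Factoring: 91 = 7 * 13, so Omega(91) = 2.
lambda(91) = (-1)^2 = 1.

1


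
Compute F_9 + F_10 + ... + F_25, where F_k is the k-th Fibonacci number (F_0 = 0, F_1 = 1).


Use the identity sum_{k=0}^{N} F_k = F_{N+2} - 1 (which follows from F_{k+2} - F_{k+1} = F_k). Then
sum_{k=9}^{25} F_k = (F_{27} - 1) - (F_{10} - 1) = F_{27} - F_{10}.
Computing: F_{27} = 196418, F_{10} = 55, so
Sum = 196418 - 55 = 196363.

196363


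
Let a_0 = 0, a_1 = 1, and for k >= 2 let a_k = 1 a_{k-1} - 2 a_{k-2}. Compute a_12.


Iterating the recurrence forward:
a_0 = 0
a_1 = 1
a_2 = 1*1 - 2*0 = 1
a_3 = 1*1 - 2*1 = -1
a_4 = 1*-1 - 2*1 = -3
a_5 = 1*-3 - 2*-1 = -1
a_6 = 1*-1 - 2*-3 = 5
a_7 = 1*5 - 2*-1 = 7
a_8 = 1*7 - 2*5 = -3
a_9 = 1*-3 - 2*7 = -17
a_10 = 1*-17 - 2*-3 = -11
a_11 = 1*-11 - 2*-17 = 23
a_12 = 1*23 - 2*-11 = 45
So a_12 = 45.

45


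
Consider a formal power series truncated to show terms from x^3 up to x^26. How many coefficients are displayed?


From x^3 to x^26 inclusive, the count is 26 - 3 + 1 = 24.

24


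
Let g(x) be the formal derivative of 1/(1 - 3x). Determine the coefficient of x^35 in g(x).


Differentiate termwise: d/dx sum_{k>=0} 3^k x^k = sum_{k>=1} k 3^k x^(k-1) = sum_{j>=0} (j+1) 3^(j+1) x^j.
Equivalently, d/dx [1/(1 - 3x)] = 3/(1 - 3x)^2.
For j = 35: 36 * 3^36 = 36 * 150094635296999121 = 5403406870691968356.

5403406870691968356


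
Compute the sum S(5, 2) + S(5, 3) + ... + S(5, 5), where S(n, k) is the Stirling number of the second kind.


By definition, S(n, k) counts partitions of an n-set into exactly k nonempty blocks.
Computing row n = 5 for k = 2..5:
S(5, k): 15, 25, 10, 1
Sum = 51.

51


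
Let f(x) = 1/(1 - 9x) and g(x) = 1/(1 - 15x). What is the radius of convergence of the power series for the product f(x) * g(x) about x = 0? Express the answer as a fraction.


The radius of 1/(1 - 9x) is 1/9 (nearest singularity at x = 1/9), and the radius of 1/(1 - 15x) is 1/15.
The product f(x)*g(x) = 1/((1 - 9x)(1 - 15x)) has singularities at both 1/9 and 1/15, so its radius of convergence is the distance to the nearest one:
min(1/9, 1/15) = 1/15.

1/15


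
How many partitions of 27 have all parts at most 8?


Using the generating function (1-x)^(-1)(1-x^2)^(-1)...(1-x^8)^(-1),
the coefficient of x^27 counts these restricted partitions.
Result = 1527

1527


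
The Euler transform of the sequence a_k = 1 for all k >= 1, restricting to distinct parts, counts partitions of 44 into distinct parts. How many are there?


Partitions of 44 into distinct parts can be computed via generating function.
Product (1+x)(1+x^2)(1+x^3)...
The coefficient of x^44 = 1816

1816


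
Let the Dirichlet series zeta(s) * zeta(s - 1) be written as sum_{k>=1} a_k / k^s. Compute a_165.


Convolution gives a_k = sum_{d | k} d * 1 = sum_{d | k} d = sigma(k), the sum of positive divisors of k.
For k = 165, the divisors are 1, 3, 5, 11, 15, 33, 55, 165, so
sigma(165) = 1 + 3 + 5 + 11 + 15 + 33 + 55 + 165 = 288.

288


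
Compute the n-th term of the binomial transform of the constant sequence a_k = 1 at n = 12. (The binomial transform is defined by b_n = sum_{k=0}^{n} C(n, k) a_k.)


With a_k = 1 for all k, b_n = sum_{k=0}^{n} C(n, k) = 2^n by the binomial theorem.
For n = 12: 2^12 = 4096.

4096


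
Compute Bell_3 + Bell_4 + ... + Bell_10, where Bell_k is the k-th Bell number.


Recall Bell_k counts set partitions of a k-set (with Bell_0 = 1 by convention).
Bell_3 through Bell_10: 5, 15, 52, 203, 877, 4140, 21147, 115975
Sum = 5 + 15 + 52 + 203 + 877 + 4140 + 21147 + 115975 = 142414.

142414


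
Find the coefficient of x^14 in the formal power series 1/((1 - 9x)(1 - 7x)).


By partial fractions or Cauchy convolution:
The coefficient equals sum_{k=0}^{14} 9^k * 7^(14-k).
= 100571785292353

100571785292353


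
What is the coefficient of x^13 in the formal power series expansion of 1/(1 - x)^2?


The expansion 1/(1 - x)^r = sum_{k>=0} C(k + r - 1, r - 1) x^k follows from the multiset / negative-binomial theorem (or from repeated differentiation of the geometric series).
For r = 2 and k = 13:
C(14, 1) = 87178291200 / (1 * 6227020800) = 14.

14


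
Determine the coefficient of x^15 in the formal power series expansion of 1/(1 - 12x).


The geometric series identity gives 1/(1 - c x) = sum_{k>=0} c^k x^k, so the coefficient of x^k is c^k.
Here c = 12 and k = 15.
Computing: 12^15 = 15407021574586368

15407021574586368


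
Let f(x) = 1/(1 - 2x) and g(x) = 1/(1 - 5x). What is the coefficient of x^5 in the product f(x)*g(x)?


The coefficient of x^n in f*g is the Cauchy product: sum_{k=0}^{n} a^k * b^(n-k).
With a=2, b=5, n=5:
sum_{k=0}^{5} 2^k * 5^(5-k)
= 5187

5187


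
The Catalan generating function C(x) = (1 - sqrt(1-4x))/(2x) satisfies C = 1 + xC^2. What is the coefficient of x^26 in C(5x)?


Substituting x -> 5x scales the n-th coefficient by 5^n, so [x^26] C(5x) = 5^26 * C_26.
C_26 = C(2*26, 26)/(27) = 495918532948104/27 = 18367353072152.
So 5^26 * 18367353072152 = 1490116119384765625 * 18367353072152 = 27369488883244991302490234375000.

27369488883244991302490234375000


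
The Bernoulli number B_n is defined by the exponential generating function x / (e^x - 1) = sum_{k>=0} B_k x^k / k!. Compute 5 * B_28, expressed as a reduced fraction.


Bernoulli numbers can also be computed recursively via B_0 = 1 and sum_{j=0}^{m} C(m+1, j) B_j = 0 for m >= 1. Odd-index Bernoulli numbers vanish for k >= 3.
Computing B_28 = -23749461029/870, so 5 * B_28 = 5 * -23749461029/870 = -23749461029/174.

-23749461029/174


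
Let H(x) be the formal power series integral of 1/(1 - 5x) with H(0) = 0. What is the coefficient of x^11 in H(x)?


1/(1 - 5x) = sum_{k>=0} 5^k x^k. Integrating termwise with H(0) = 0:
H(x) = sum_{k>=0} 5^k x^(k+1) / (k+1) = sum_{m>=1} 5^(m-1) x^m / m.
For m = 11: 5^10/11 = 9765625/11 = 9765625/11.

9765625/11


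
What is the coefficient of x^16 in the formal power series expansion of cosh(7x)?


The Maclaurin series is cosh(t) = sum_{m>=0} t^(2m) / (2m)!, so substituting t = 7x, only even powers of x are nonzero, with coefficient of x^(2m) equal to 7^(2m) / (2m)!.
For x^16 the coefficient is 7^16/16! = 33232930569601/20922789888000 = 678223072849/426995712000.

678223072849/426995712000


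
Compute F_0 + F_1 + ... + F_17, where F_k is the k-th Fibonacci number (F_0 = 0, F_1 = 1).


Use the identity sum_{k=0}^{N} F_k = F_{N+2} - 1 (which follows from F_{k+2} - F_{k+1} = F_k). Then
sum_{k=0}^{17} F_k = (F_{19} - 1) - (F_{1} - 1) = F_{19} - F_{1}.
Computing: F_{19} = 4181, F_{1} = 1, so
Sum = 4181 - 1 = 4180.

4180


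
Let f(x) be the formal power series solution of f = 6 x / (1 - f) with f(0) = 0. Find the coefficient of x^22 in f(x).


Apply Lagrange inversion: f = 6 x * phi(f) with phi(t) = 1/(1 - t), so
[x^n] f = 6^n * (1/n) [t^(n-1)] phi(t)^n = 6^n * (1/n) [t^(n-1)] (1 - t)^(-n) = 6^n * (1/n) C(2n - 2, n - 1) = 6^n * C_{n-1}.
For n = 22: C_21 = C(42, 21) / 22 = 538257874440/22 = 24466267020.
With the 6^22 = 131621703842267136 factor, the coefficient is 131621703842267136 * 24466267020 = 3220291751832267711546654720.

3220291751832267711546654720


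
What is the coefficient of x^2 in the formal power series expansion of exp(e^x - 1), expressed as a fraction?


exp(e^x - 1) is the exponential generating function for the Bell numbers Bell_k: exp(e^x - 1) = sum_{k>=0} Bell_k x^k / k!.
So the coefficient of x^2 in exp(e^x - 1) is Bell_2 / 2!.
Computing: Bell_2 = 2 and 2! = 2, giving
2/2 = 1.

1


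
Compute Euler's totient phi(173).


phi(n) counts integers in [1, n] coprime to n. Using the multiplicative formula phi(n) = n * prod_{p | n} (1 - 1/p):
173 = 173, so
phi(173) = 173 * (1 - 1/173) = 172.

172


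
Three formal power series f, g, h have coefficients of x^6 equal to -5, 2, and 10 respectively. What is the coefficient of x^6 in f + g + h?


Series addition is componentwise:
-5 + 2 + 10
= 7

7


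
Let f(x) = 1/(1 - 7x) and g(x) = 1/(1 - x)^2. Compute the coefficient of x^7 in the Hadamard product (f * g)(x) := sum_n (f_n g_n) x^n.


f has coefficients f_k = 7^k. For g = 1/(1 - x)^2 the coefficient is g_k = C(k + 1, 1) = k + 1. The Hadamard coefficient is (f * g)_k = 7^k * (k + 1).
For k = 7: 7^7 * 8 = 823543 * 8 = 6588344.

6588344


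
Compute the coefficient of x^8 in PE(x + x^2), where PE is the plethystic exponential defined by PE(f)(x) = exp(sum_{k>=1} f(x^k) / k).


With f(x) = x + x^2, the exponent is sum_{k>=1} (x^k + x^(2k)) / k = -ln(1 - x) - ln(1 - x^2). Exponentiating:
PE(x + x^2) = 1 / ((1 - x)(1 - x^2)).
This is the generating function for partitions of n into parts of size 1 or 2. The number of 2's can be any j in 0..4, and the rest are 1's, so
[x^8] = floor(8/2) + 1 = 5.

5


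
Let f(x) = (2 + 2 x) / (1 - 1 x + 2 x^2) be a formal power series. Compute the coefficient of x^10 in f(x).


Write f(x) = sum_{k>=0} a_k x^k. Multiplying both sides by 1 - 1 x + 2 x^2 gives
(1 - 1 x + 2 x^2) sum_{k>=0} a_k x^k = 2 + 2 x.
Matching coefficients:
 x^0: a_0 = 2
 x^1: a_1 - 1 a_0 = 2  =>  a_1 = 1*2 + 2 = 4
 x^k (k >= 2): a_k = 1 a_{k-1} - 2 a_{k-2}.
Iterating: a_2 = 0, a_3 = -8, a_4 = -8, a_5 = 8, a_6 = 24, a_7 = 8, a_8 = -40, a_9 = -56, a_10 = 24.
So the coefficient of x^10 is 24.

24


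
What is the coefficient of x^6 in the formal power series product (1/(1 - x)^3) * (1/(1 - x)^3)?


Combine the factors: (1/(1 - x)^3) * (1/(1 - x)^3) = 1/(1 - x)^6.
Then use 1/(1 - x)^r = sum_{k>=0} C(k + r - 1, r - 1) x^k with r = 6 and k = 6:
C(11, 5) = 462.

462


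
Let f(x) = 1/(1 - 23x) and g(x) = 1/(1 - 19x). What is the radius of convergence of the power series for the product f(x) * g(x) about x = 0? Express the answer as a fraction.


The radius of 1/(1 - 23x) is 1/23 (nearest singularity at x = 1/23), and the radius of 1/(1 - 19x) is 1/19.
The product f(x)*g(x) = 1/((1 - 23x)(1 - 19x)) has singularities at both 1/23 and 1/19, so its radius of convergence is the distance to the nearest one:
min(1/23, 1/19) = 1/23.

1/23


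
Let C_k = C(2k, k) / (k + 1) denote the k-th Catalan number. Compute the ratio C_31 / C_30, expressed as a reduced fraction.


Using C_k = (2k)! / (k! (k+1)!), the ratio C_{k+1}/C_k simplifies to
C_{k+1}/C_k = [(2k+2)! / ((k+1)! (k+2)!)] * [k! (k+1)! / (2k)!]
 = (2k+2)(2k+1) / ((k+1)(k+2)) = 2(2k+1) / (k+2).
For k = 30: 2(2*30 + 1) / (30 + 2) = 122/32 = 61/16.

61/16


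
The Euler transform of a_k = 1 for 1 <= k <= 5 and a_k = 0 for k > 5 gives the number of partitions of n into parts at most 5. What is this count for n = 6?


Partitions of 6 into parts at most 5:
Using generating function (1-x)^(-1)(1-x^2)^(-1)...(1-x^5)^(-1),
the coefficient of x^6 = 10

10


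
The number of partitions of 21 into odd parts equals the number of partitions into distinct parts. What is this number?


Computing partitions of 21 into odd parts (1, 3, 5, ...):
Using the generating function prod_{k>=0} 1/(1-x^(2k+1)),
the count is 76

76


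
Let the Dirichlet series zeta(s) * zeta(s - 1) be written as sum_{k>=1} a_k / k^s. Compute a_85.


Convolution gives a_k = sum_{d | k} d * 1 = sum_{d | k} d = sigma(k), the sum of positive divisors of k.
For k = 85, the divisors are 1, 5, 17, 85, so
sigma(85) = 1 + 5 + 17 + 85 = 108.

108


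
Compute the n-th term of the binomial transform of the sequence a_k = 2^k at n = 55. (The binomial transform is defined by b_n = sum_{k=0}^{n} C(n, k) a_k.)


With a_k = 2^k, b_n = sum_{k=0}^{n} C(n, k) 2^k = (1 + 2)^n by the binomial theorem.
For n = 55: (1 + 2)^55 = 3^55 = 174449211009120179071170507.

174449211009120179071170507


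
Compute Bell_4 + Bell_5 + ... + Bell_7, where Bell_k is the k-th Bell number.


Recall Bell_k counts set partitions of a k-set (with Bell_0 = 1 by convention).
Bell_4 through Bell_7: 15, 52, 203, 877
Sum = 15 + 52 + 203 + 877 = 1147.

1147


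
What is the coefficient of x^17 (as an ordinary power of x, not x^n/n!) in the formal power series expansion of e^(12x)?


The exponential series is e^y = sum_{k>=0} y^k / k!. Substituting y = 12x gives
e^(12x) = sum_{k>=0} 12^k x^k / k!.
So the coefficient of x^n is a^n/n! with a = 12, n = 17:
12^17 / 17! = 2218611106740436992/355687428096000 = 92876046336/14889875

92876046336/14889875


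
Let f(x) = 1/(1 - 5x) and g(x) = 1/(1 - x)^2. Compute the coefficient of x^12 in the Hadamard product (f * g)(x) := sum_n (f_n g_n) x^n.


f has coefficients f_k = 5^k. For g = 1/(1 - x)^2 the coefficient is g_k = C(k + 1, 1) = k + 1. The Hadamard coefficient is (f * g)_k = 5^k * (k + 1).
For k = 12: 5^12 * 13 = 244140625 * 13 = 3173828125.

3173828125


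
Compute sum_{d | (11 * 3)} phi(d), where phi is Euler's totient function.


First, 11 * 3 = 33. One classical identity is sum_{d | n} phi(d) = n (each k in [1, n] has a unique gcd with n, and among the k's with gcd(k, n) = n/d there are phi(d) of them). So the sum equals 33. We also verify directly:
Divisors of 33: 1, 3, 11, 33.
phi values: 1, 2, 10, 20.
Sum = 33.

33


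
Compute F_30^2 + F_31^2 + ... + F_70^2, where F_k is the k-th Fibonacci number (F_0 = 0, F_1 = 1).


There is a standard identity sum_{k=0}^{N} F_k^2 = F_N * F_{N+1} (proved inductively from the telescoping relation F_k^2 = F_k F_{k+1} - F_{k-1} F_k). Then
sum_{k=30}^{70} F_k^2 = F_70 F_71 - F_29 F_30.
Computing: F_70 = 190392490709135, F_71 = 308061521170129, F_29 = 514229, F_30 = 832040.
Sum = 190392490709135 * 308061521170129 - 514229 * 832040 = 58652600307225780318330331255.

58652600307225780318330331255


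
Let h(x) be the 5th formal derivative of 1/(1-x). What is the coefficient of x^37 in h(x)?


Differentiating 5 times: d^5/dx^5 [1/(1-x)] = 5!/(1-x)^6.
The expansion 1/(1-x)^6 = sum_{k>=0} C(k+5, 5) x^k, so the coefficient of x^n in 5!/(1-x)^6 is 5! * C(n+5, 5).
For n = 37: 120 * C(42, 5) = 120 * 850668 = 102080160

102080160


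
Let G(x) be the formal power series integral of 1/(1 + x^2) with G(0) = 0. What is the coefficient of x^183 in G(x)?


1/(1 + x^2) = sum_{j>=0} (-1)^j x^(2j). Integrating termwise with G(0) = 0:
G(x) = sum_{j>=0} (-1)^j x^(2j+1) / (2j+1) = arctan(x).
Only odd powers are nonzero. For x^183 write 183 = 2*91 + 1, giving
(-1)^91 / 183 = -1/183 = -1/183.

-1/183


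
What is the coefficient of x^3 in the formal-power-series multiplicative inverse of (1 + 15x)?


The inverse is 1/(1 + 15x). Apply the geometric identity 1/(1 - y) = sum_{k>=0} y^k with y = -15x:
1/(1 + 15x) = sum_{k>=0} (-15)^k x^k.
So the coefficient of x^3 is (-15)^3 = -3375.

-3375


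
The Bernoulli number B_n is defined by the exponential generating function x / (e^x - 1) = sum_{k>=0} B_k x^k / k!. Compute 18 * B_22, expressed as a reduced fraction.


Bernoulli numbers can also be computed recursively via B_0 = 1 and sum_{j=0}^{m} C(m+1, j) B_j = 0 for m >= 1. Odd-index Bernoulli numbers vanish for k >= 3.
Computing B_22 = 854513/138, so 18 * B_22 = 18 * 854513/138 = 2563539/23.

2563539/23


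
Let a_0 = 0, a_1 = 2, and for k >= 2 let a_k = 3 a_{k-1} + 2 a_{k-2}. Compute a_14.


Iterating the recurrence forward:
a_0 = 0
a_1 = 2
a_2 = 3*2 + 2*0 = 6
a_3 = 3*6 + 2*2 = 22
a_4 = 3*22 + 2*6 = 78
a_5 = 3*78 + 2*22 = 278
a_6 = 3*278 + 2*78 = 990
a_7 = 3*990 + 2*278 = 3526
a_8 = 3*3526 + 2*990 = 12558
a_9 = 3*12558 + 2*3526 = 44726
a_10 = 3*44726 + 2*12558 = 159294
a_11 = 3*159294 + 2*44726 = 567334
a_12 = 3*567334 + 2*159294 = 2020590
a_13 = 3*2020590 + 2*567334 = 7196438
a_14 = 3*7196438 + 2*2020590 = 25630494
So a_14 = 25630494.

25630494


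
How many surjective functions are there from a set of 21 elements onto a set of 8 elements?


By inclusion-exclusion on which target elements are missed, the number of surjections from an n-set onto a k-set is
surj(n, k) = sum_{j=0}^{k} (-1)^j C(k, j) (k - j)^n.
Equivalently surj(n, k) = k! * S(n, k), where S(n, k) is the Stirling number of the second kind.
For n = 21, k = 8:
S(21, 8) = 132511015347084, so
surj = 8! * 132511015347084 = 40320 * 132511015347084 = 5342844138794426880.

5342844138794426880


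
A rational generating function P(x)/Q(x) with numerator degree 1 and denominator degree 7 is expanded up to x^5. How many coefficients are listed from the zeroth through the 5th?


Expanding up to x^5 gives the coefficients for x^0, x^1, ..., x^5.
That is 5 + 1 = 6 coefficients in total.

6


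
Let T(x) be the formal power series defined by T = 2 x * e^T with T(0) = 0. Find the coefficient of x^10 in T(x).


Apply the Lagrange inversion formula: if T = 2 x * phi(T) with phi(t) = e^t, then
[x^n] T = 2^n * (1/n) [t^(n-1)] phi(t)^n = 2^n * (1/n) [t^(n-1)] e^(n t) = 2^n * (1/n) * n^(n-1) / (n-1)! = 2^n * n^(n-1) / n!.
When c = 1 this is the Cayley count of rooted labeled trees on n vertices, divided by n!.
For n = 10: 2^10 * 10^9 / 10! = 1024 * 1000000000/3628800 = 160000000/567.

160000000/567


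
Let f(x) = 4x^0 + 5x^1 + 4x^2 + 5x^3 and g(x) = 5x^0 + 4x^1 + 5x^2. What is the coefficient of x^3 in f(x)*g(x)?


Cauchy product at x^3:
5*5 + 4*4 + 5*5
= 66

66


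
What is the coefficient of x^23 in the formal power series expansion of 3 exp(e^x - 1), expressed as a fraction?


exp(e^x - 1) is the exponential generating function for the Bell numbers Bell_k: exp(e^x - 1) = sum_{k>=0} Bell_k x^k / k!.
So the coefficient of x^23 in 3 exp(e^x - 1) is 3 Bell_23 / 23!.
Computing: Bell_23 = 44152005855084346 and 23! = 25852016738884976640000, giving
3 * 44152005855084346/25852016738884976640000 = 22076002927542173/4308669456480829440000.

22076002927542173/4308669456480829440000


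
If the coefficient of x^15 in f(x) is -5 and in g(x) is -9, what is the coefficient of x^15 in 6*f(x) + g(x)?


Scalar multiplication scales coefficients: 6 * -5 = -30.
Then add the g coefficient: -30 + -9
= -39

-39


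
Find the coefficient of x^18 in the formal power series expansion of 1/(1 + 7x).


Write 1/(1 + c x) = 1/(1 - (-c) x) and apply the geometric-series identity
1/(1 - y) = sum_{k>=0} y^k to get 1/(1 + c x) = sum_{k>=0} (-c)^k x^k.
So the coefficient of x^k is (-c)^k = (-1)^k * c^k.
Here c = 7 and k = 18:
(-7)^18 = 1 * 1628413597910449 = 1628413597910449

1628413597910449


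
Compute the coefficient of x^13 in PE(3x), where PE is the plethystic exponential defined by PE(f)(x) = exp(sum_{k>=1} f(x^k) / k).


With f(x) = 3x, the exponent is sum_{k>=1} 3 x^k / k = 3 * (-ln(1 - x)). Exponentiating:
PE(3x) = exp(-3 ln(1 - x)) = 1/(1 - x)^3.
By the negative binomial expansion, [x^n] 1/(1 - x)^3 = C(n + 2, 2).
For n = 13: C(15, 2) = 105.

105


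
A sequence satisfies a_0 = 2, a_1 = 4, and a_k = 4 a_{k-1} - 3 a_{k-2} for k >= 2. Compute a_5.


The characteristic equation is t^2 - 4 t + 3 = 0, with roots r_1 = 3 and r_2 = 1 (so c_1 = r_1 + r_2, c_2 = -r_1 r_2 as required).
One can use the closed form a_n = A r_1^n + B r_2^n, but direct iteration is more reliable:
a_0 = 2, a_1 = 4, a_2 = 10, a_3 = 28, a_4 = 82, a_5 = 244.
So a_5 = 244.

244


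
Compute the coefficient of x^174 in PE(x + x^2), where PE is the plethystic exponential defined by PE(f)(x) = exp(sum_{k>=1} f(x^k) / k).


With f(x) = x + x^2, the exponent is sum_{k>=1} (x^k + x^(2k)) / k = -ln(1 - x) - ln(1 - x^2). Exponentiating:
PE(x + x^2) = 1 / ((1 - x)(1 - x^2)).
This is the generating function for partitions of n into parts of size 1 or 2. The number of 2's can be any j in 0..87, and the rest are 1's, so
[x^174] = floor(174/2) + 1 = 88.

88


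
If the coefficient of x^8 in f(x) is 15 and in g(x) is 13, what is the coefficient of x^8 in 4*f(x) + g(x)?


Scalar multiplication scales coefficients: 4 * 15 = 60.
Then add the g coefficient: 60 + 13
= 73

73


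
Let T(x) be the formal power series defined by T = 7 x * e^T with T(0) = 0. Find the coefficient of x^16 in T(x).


Apply the Lagrange inversion formula: if T = 7 x * phi(T) with phi(t) = e^t, then
[x^n] T = 7^n * (1/n) [t^(n-1)] phi(t)^n = 7^n * (1/n) [t^(n-1)] e^(n t) = 7^n * (1/n) * n^(n-1) / (n-1)! = 7^n * n^(n-1) / n!.
When c = 1 this is the Cayley count of rooted labeled trees on n vertices, divided by n!.
For n = 16: 7^16 * 16^15 / 16! = 33232930569601 * 1152921504606846976/20922789888000 = 23862852954350227835322368/13030875.

23862852954350227835322368/13030875


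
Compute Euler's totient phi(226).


phi(n) counts integers in [1, n] coprime to n. Using the multiplicative formula phi(n) = n * prod_{p | n} (1 - 1/p):
226 = 2 * 113, so
phi(226) = 226 * (1 - 1/2) * (1 - 1/113) = 112.

112


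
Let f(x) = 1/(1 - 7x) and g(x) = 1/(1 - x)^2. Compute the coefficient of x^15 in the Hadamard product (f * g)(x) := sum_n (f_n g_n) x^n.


f has coefficients f_k = 7^k. For g = 1/(1 - x)^2 the coefficient is g_k = C(k + 1, 1) = k + 1. The Hadamard coefficient is (f * g)_k = 7^k * (k + 1).
For k = 15: 7^15 * 16 = 4747561509943 * 16 = 75960984159088.

75960984159088


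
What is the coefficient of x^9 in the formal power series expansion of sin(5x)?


The Maclaurin series is sin(t) = sum_{k>=0} (-1)^k t^(2k+1) / (2k+1)!, so substituting t = 5x, only odd powers of x are nonzero, with coefficient of x^(2k+1) equal to (-1)^k 5^(2k+1) / (2k+1)!.
Write 9 = 2*4 + 1, giving the coefficient (-1)^4 * 5^9 / 9! = 1953125/362880 = 390625/72576.

390625/72576


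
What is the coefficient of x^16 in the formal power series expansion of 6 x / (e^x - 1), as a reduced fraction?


The exponential generating function for Bernoulli numbers is
x / (e^x - 1) = sum_{k>=0} B_k x^k / k!.
So the coefficient of x^16 in 6 x / (e^x - 1) is 6 B_16 / 16!.
Computing: B_16 = -3617/510, 16! = 20922789888000, giving
6 * -3617/510 / 20922789888000 = -3617/1778437140480000.

-3617/1778437140480000


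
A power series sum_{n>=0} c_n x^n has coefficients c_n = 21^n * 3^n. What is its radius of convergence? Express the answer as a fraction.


By the root test (Cauchy-Hadamard), the radius is R = 1 / limsup_n |c_n|^(1/n).
Here |c_n|^(1/n) = (21^n * 3^n)^(1/n) = 21 * 3 = 63 for all n.
So R = 1/63 = 1/63.

1/63


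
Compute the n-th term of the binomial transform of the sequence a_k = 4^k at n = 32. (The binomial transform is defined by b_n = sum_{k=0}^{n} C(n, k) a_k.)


With a_k = 4^k, b_n = sum_{k=0}^{n} C(n, k) 4^k = (1 + 4)^n by the binomial theorem.
For n = 32: (1 + 4)^32 = 5^32 = 23283064365386962890625.

23283064365386962890625


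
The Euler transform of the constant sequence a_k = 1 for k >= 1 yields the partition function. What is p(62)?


The Euler transform converts the sequence a_k = 1 into the number of integer partitions.
Using the recurrence or dynamic programming:
p(62) = 1300156

1300156


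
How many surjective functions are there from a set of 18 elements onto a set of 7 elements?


By inclusion-exclusion on which target elements are missed, the number of surjections from an n-set onto a k-set is
surj(n, k) = sum_{j=0}^{k} (-1)^j C(k, j) (k - j)^n.
Equivalently surj(n, k) = k! * S(n, k), where S(n, k) is the Stirling number of the second kind.
For n = 18, k = 7:
S(18, 7) = 197462483400, so
surj = 7! * 197462483400 = 5040 * 197462483400 = 995210916336000.

995210916336000


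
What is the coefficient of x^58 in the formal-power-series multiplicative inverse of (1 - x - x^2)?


Let the inverse be f(x) = sum_{k>=0} a_k x^k. From f(x) * (1 - x - x^2) = 1 and matching coefficients:
 x^0: a_0 = 1.
 x^1: a_1 - a_0 = 0, so a_1 = 1.
 x^k (k >= 2): a_k - a_{k-1} - a_{k-2} = 0, i.e. a_k = a_{k-1} + a_{k-2}.
This is the Fibonacci-type recurrence shifted so that a_0 = a_1 = 1.
Iterating: a_0=1, a_1=1, a_2=2, a_3=3, a_4=5, a_5=8, a_6=13, a_7=21, a_8=34, a_9=55, ...
a_58 = 956722026041.

956722026041


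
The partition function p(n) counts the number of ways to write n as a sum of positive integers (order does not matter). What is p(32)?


Using the generating function prod_{k>=1} 1/(1-x^k), we compute p(32).
By dynamic programming over parts 1 through 32:
p(32) = 8349

8349


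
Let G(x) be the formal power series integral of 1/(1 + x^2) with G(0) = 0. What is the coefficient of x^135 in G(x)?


1/(1 + x^2) = sum_{j>=0} (-1)^j x^(2j). Integrating termwise with G(0) = 0:
G(x) = sum_{j>=0} (-1)^j x^(2j+1) / (2j+1) = arctan(x).
Only odd powers are nonzero. For x^135 write 135 = 2*67 + 1, giving
(-1)^67 / 135 = -1/135 = -1/135.

-1/135


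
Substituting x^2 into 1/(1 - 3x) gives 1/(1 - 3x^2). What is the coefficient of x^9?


Since 1/(1 - 3x^2) only has even powers of x,
the coefficient of x^9 (odd) is 0.

0


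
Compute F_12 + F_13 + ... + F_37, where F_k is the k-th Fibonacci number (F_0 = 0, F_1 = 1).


Use the identity sum_{k=0}^{N} F_k = F_{N+2} - 1 (which follows from F_{k+2} - F_{k+1} = F_k). Then
sum_{k=12}^{37} F_k = (F_{39} - 1) - (F_{13} - 1) = F_{39} - F_{13}.
Computing: F_{39} = 63245986, F_{13} = 233, so
Sum = 63245986 - 233 = 63245753.

63245753


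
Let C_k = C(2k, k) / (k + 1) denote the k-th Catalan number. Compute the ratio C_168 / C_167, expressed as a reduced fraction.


Using C_k = (2k)! / (k! (k+1)!), the ratio C_{k+1}/C_k simplifies to
C_{k+1}/C_k = [(2k+2)! / ((k+1)! (k+2)!)] * [k! (k+1)! / (2k)!]
 = (2k+2)(2k+1) / ((k+1)(k+2)) = 2(2k+1) / (k+2).
For k = 167: 2(2*167 + 1) / (167 + 2) = 670/169 = 670/169.

670/169


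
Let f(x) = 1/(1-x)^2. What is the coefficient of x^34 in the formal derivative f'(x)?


Differentiate: d/dx [ 1/(1-x)^r ] = r / (1-x)^(r+1).
Here r = 2, so f'(x) = 2 / (1-x)^3.
The expansion of 1/(1-x)^(r+1) has coefficient of x^n equal to C(n+r, r).
So the coefficient of x^34 in f'(x) is
2 * C(36, 2) = 2 * 630 = 1260

1260


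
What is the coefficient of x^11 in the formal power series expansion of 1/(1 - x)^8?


The negative binomial / multiset identity is
1/(1 - x)^r = sum_{k>=0} C(k + r - 1, r - 1) x^k.
Here r = 8 and k = 11, so the coefficient is
C(11 + 7, 7) = C(18, 7)
= 31824

31824


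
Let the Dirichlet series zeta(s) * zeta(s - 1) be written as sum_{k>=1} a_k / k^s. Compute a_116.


Convolution gives a_k = sum_{d | k} d * 1 = sum_{d | k} d = sigma(k), the sum of positive divisors of k.
For k = 116, the divisors are 1, 2, 4, 29, 58, 116, so
sigma(116) = 1 + 2 + 4 + 29 + 58 + 116 = 210.

210


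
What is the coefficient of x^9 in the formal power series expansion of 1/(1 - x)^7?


The expansion 1/(1 - x)^r = sum_{k>=0} C(k + r - 1, r - 1) x^k follows from the multiset / negative-binomial theorem (or from repeated differentiation of the geometric series).
For r = 7 and k = 9:
C(15, 6) = 1307674368000 / (720 * 362880) = 5005.

5005


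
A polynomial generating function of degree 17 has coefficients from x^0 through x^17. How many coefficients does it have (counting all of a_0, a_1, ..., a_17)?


A polynomial of degree 17 takes the form a_0 + a_1 x + ... + a_17 x^17.
The number of coefficients is 17 + 1 = 18.

18


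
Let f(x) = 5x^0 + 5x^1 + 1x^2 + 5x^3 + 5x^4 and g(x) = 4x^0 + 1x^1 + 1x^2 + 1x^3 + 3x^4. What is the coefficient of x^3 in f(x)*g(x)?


Cauchy product at x^3:
5*1 + 5*1 + 1*1 + 5*4
= 31

31


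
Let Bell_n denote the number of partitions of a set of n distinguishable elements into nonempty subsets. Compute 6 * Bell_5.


Bell_5 can be computed from the Bell triangle or from Dobinski's identity Bell_n = (1/e) * sum_{k>=0} k^n / k!.
Computing Bell_5 = 52.
Then 6 * 52 = 312.

312


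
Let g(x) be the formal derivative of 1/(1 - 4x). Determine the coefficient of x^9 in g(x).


Differentiate termwise: d/dx sum_{k>=0} 4^k x^k = sum_{k>=1} k 4^k x^(k-1) = sum_{j>=0} (j+1) 4^(j+1) x^j.
Equivalently, d/dx [1/(1 - 4x)] = 4/(1 - 4x)^2.
For j = 9: 10 * 4^10 = 10 * 1048576 = 10485760.

10485760


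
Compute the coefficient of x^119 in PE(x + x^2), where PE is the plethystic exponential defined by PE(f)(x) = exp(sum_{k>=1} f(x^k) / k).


With f(x) = x + x^2, the exponent is sum_{k>=1} (x^k + x^(2k)) / k = -ln(1 - x) - ln(1 - x^2). Exponentiating:
PE(x + x^2) = 1 / ((1 - x)(1 - x^2)).
This is the generating function for partitions of n into parts of size 1 or 2. The number of 2's can be any j in 0..59, and the rest are 1's, so
[x^119] = floor(119/2) + 1 = 60.

60


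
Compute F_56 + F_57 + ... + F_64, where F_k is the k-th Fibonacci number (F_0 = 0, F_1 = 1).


Use the identity sum_{k=0}^{N} F_k = F_{N+2} - 1 (which follows from F_{k+2} - F_{k+1} = F_k). Then
sum_{k=56}^{64} F_k = (F_{66} - 1) - (F_{57} - 1) = F_{66} - F_{57}.
Computing: F_{66} = 27777890035288, F_{57} = 365435296162, so
Sum = 27777890035288 - 365435296162 = 27412454739126.

27412454739126


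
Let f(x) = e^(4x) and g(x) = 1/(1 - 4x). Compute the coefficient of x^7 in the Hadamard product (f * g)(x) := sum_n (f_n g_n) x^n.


Expanding: f_k = 4^k/k! (from e^(4x)) and g_k = 4^k (from 1/(1 - 4x)). So the Hadamard coefficient (f * g)_k = 4^k 4^k / k! = (16)^k / k!.
For k = 7: 16^7/7! = 268435456/5040 = 16777216/315.

16777216/315


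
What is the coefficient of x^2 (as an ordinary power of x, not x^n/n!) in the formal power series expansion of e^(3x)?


The exponential series is e^y = sum_{k>=0} y^k / k!. Substituting y = 3x gives
e^(3x) = sum_{k>=0} 3^k x^k / k!.
So the coefficient of x^n is a^n/n! with a = 3, n = 2:
3^2 / 2! = 9/2 = 9/2

9/2


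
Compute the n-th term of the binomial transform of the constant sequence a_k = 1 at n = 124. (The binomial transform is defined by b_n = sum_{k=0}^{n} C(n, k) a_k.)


With a_k = 1 for all k, b_n = sum_{k=0}^{n} C(n, k) = 2^n by the binomial theorem.
For n = 124: 2^124 = 21267647932558653966460912964485513216.

21267647932558653966460912964485513216


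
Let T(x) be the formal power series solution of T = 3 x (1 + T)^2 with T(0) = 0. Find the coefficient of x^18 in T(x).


Apply the Lagrange inversion formula: if T = 3 x * phi(T) with phi(t) = (1 + t)^2, then [x^n] T = 3^n * (1/n) [t^(n-1)] phi(t)^n = 3^n * (1/n) [t^(n-1)] (1 + t)^(2n) = 3^n * (1/n) C(2n, n-1).
Using the identity C(2n, n-1) = C(2n, n) * n / (n+1), the unscaled factor equals C(2n, n) / (n+1) = C_n, the n-th Catalan number.
For n = 18: C_18 = C(36, 18) / 19 = 9075135300/19 = 477638700.
With the 3^18 = 387420489 factor, the coefficient is 387420489 * 477638700 = 185047018719324300.

185047018719324300


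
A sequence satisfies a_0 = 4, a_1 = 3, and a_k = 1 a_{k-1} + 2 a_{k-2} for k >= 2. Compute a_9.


The characteristic equation is t^2 - 1 t - 2 = 0, with roots r_1 = 2 and r_2 = -1 (so c_1 = r_1 + r_2, c_2 = -r_1 r_2 as required).
One can use the closed form a_n = A r_1^n + B r_2^n, but direct iteration is more reliable:
a_0 = 4, a_1 = 3, a_2 = 11, a_3 = 17, a_4 = 39, a_5 = 73, a_6 = 151, a_7 = 297, a_8 = 599, a_9 = 1193.
So a_9 = 1193.

1193


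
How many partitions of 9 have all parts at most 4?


Using the generating function (1-x)^(-1)(1-x^2)^(-1)...(1-x^4)^(-1),
the coefficient of x^9 counts these restricted partitions.
Result = 18

18


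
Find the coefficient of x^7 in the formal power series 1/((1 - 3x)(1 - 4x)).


By partial fractions or Cauchy convolution:
The coefficient equals sum_{k=0}^{7} 3^k * 4^(7-k).
= 58975

58975


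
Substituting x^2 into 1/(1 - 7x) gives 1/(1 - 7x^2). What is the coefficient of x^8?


The coefficient of x^(2m) in 1/(1 - 7x^2) is 7^m.
With n = 8 = 2*4, the coefficient is 7^4 = 2401.

2401


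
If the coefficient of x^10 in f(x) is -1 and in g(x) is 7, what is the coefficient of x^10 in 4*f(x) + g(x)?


Scalar multiplication scales coefficients: 4 * -1 = -4.
Then add the g coefficient: -4 + 7
= 3

3


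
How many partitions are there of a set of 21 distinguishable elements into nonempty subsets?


Bell_21 can be computed from the Bell triangle or from Dobinski's identity Bell_n = (1/e) * sum_{k>=0} k^n / k!.
Computing Bell_21 = 474869816156751.

474869816156751
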